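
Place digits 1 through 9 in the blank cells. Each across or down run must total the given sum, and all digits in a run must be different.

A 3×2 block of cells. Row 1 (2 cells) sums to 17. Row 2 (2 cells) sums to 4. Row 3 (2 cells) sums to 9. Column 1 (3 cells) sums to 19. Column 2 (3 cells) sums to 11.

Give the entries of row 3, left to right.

7, 2

17 in 2 cells must be {8,9}; 4 in 2 cells must be {1,3}.
The 17 across and the 11 down share only 8, so (1,2) = 8.
The 4 across and the 19 down share only 3, so (2,1) = 3.
(2,2) = 4 − 3 = 1 completes the 4 across.
(3,1) = 7: the only remaining digit allowed by both the 9 across and the 19 down.
(3,2) = 9 − 7 = 2 completes the 9 across.
(1,1) = 17 − 8 = 9 completes the 17 across.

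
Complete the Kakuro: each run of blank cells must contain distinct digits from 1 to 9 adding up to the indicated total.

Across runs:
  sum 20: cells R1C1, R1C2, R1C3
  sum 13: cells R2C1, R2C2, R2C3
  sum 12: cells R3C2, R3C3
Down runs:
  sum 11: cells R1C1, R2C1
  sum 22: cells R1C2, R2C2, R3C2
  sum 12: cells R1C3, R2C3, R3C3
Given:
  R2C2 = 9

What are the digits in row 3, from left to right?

8 4

R2C1 = 3: the only remaining digit allowed by both the 13 across and the 11 down.
R2C3 = 13 − 12 = 1 completes the 13 across.
R1C1 = 11 − 3 = 8 completes the 11 down.
Nothing is forced directly, so branch on R1C2, whose candidates are 5 or 7. If R1C2 = 7: that forces R1C3 = 5, after which R3C2 would have to be in {3,4,5,7,8,9} for the 12 across but in {6} for the 22 down — contradiction. So R1C2 = 5.
R1C3 = 20 − 13 = 7 completes the 20 across.
R3C2 = 22 − 14 = 8 completes the 22 down.
R3C3 = 12 − 8 = 4 completes the 12 across.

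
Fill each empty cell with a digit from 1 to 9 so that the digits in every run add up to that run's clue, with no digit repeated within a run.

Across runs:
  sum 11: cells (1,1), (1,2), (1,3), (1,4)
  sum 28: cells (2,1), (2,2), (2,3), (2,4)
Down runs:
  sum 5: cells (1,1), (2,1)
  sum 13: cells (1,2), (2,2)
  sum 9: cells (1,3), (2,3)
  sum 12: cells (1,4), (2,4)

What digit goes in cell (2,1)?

4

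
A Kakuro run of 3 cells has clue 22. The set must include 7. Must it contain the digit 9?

The only way to make 22 from 3 distinct digits under that restriction is {6,7,9}, which contains 9.

Yes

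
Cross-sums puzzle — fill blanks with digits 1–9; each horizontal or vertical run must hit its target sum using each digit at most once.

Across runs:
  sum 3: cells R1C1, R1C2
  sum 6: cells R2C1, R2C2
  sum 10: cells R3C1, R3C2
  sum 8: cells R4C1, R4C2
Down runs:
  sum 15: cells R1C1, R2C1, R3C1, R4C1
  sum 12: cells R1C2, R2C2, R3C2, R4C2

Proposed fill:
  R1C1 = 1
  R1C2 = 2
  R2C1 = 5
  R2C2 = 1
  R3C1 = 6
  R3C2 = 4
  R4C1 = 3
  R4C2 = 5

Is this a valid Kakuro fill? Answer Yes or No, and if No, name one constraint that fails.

Yes

Across: 1+2=3; 5+1=6; 6+4=10; 3+5=8. Down: 1+5+6+3=15; 2+1+4+5=12. No digit repeats within any run.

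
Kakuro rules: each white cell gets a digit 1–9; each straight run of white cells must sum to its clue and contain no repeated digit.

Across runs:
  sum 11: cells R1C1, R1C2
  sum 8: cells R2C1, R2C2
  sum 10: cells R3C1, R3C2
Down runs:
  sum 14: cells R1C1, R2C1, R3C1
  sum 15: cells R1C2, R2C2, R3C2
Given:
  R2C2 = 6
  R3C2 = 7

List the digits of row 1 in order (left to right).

R1C2 = 15 − 13 = 2 completes the 15 down.
R2C1 = 8 − 6 = 2 completes the 8 across.
R3C1 = 10 − 7 = 3 completes the 10 across.
R1C1 = 11 − 2 = 9 completes the 11 across.

9, 2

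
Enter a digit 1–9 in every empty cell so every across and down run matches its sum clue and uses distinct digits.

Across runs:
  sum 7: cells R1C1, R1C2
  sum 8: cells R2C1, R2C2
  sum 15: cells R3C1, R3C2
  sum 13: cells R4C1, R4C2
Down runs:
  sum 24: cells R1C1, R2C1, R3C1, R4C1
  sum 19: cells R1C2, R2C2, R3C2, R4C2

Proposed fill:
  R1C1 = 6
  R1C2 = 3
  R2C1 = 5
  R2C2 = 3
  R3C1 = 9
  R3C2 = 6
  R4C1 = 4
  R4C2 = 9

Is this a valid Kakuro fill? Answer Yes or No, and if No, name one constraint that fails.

No — the across run R1C1–R1C2 sums to 9, not 7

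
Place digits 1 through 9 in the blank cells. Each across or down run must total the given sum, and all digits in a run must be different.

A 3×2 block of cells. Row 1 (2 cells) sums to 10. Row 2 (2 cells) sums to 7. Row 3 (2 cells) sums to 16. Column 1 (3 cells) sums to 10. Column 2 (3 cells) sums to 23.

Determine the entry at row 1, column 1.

2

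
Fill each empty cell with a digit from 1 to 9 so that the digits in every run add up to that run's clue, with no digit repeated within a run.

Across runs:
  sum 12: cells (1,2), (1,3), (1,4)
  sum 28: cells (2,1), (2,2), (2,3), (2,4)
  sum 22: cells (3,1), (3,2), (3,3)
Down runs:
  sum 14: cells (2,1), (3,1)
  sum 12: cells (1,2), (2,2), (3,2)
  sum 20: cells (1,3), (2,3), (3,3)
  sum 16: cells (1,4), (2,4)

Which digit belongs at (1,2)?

1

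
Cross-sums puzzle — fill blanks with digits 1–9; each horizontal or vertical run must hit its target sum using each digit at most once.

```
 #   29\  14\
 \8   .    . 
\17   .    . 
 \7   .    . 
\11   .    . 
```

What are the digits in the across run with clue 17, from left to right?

17 in 2 cells must be {8,9}; 29 in 4 cells must be {5,7,8,9}.
Only 8 fits R2C2 under both its across sum 17 and down sum 14.
The 7 across and the 29 down share only 5, so R3C1 = 5.
R3C2 = 7 − 5 = 2 completes the 7 across.
R4C2 = 3: the only remaining digit allowed by both the 11 across and the 14 down.
Given what's placed, R1C1 must be 7 to fit the 8 across and 29 down.
R1C2 = 8 − 7 = 1 completes the 8 across.
R2C1 = 17 − 8 = 9 completes the 17 across.

9, 8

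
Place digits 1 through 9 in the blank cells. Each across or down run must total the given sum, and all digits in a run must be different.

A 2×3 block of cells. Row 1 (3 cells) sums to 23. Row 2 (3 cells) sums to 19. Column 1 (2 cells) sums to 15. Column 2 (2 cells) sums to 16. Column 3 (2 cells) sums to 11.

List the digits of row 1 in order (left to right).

6 9 8

23 in 3 cells must be {6,8,9}; 16 in 2 cells must be {7,9}.
The 23 across and the 16 down share only 9, so (1,2) = 9.
(2,2) = 16 − 9 = 7 completes the 16 down.
Nothing is forced directly, so branch on (2,1), whose candidates are 8 or 9. If (2,1) = 8: then (1,1) would have to be in {6,8} for the 23 across but in {7} for the 15 down — contradiction. So (2,1) = 9.
(1,1) = 15 − 9 = 6 completes the 15 down.
(1,3) = 23 − 15 = 8 completes the 23 across.
(2,3) = 19 − 16 = 3 completes the 19 across.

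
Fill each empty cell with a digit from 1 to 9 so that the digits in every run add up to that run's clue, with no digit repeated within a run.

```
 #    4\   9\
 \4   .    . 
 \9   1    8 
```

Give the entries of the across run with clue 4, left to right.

3, 1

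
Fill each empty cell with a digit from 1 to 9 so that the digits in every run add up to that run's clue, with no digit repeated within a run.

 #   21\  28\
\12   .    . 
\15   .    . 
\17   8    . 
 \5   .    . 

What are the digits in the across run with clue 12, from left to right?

17 in 2 cells must be {8,9}.
R3C2 = 17 − 8 = 9 completes the 17 across.
Given what's placed, R4C2 must be 4 to fit the 5 across and 28 down.
R4C1 = 5 − 4 = 1 completes the 5 across.
No cell is forced outright now. R1C2 can only be 7 or 8 (the digits allowed by both its 12 across and its 28 down). If R1C2 = 8: then R1C1 would have to be in {4} for the 12 across but in {3,5,7,9} for the 21 down — contradiction. So R1C2 = 7.
R1C1 = 12 − 7 = 5 completes the 12 across.
R2C1 = 21 − 14 = 7 completes the 21 down.
R2C2 = 15 − 7 = 8 completes the 15 across.

5, 7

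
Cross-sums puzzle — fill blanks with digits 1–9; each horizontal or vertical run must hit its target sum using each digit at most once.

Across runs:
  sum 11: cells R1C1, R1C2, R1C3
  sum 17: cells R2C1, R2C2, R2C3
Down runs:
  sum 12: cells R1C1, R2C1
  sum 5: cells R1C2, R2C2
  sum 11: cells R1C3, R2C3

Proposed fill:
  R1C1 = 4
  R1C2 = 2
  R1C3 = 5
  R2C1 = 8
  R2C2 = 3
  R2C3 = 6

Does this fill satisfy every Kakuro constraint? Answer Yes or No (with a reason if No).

Yes

Across: 4+2+5=11; 8+3+6=17. Down: 4+8=12; 2+3=5; 5+6=11. No digit repeats within any run.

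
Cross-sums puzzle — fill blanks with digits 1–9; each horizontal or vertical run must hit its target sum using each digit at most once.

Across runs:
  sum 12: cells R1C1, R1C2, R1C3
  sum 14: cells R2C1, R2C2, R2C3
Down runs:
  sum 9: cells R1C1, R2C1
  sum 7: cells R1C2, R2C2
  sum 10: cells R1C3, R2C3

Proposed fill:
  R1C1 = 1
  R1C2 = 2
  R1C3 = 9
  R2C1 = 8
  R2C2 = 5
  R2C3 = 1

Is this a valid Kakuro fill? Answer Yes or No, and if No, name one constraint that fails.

Across: 1+2+9=12; 8+5+1=14. Down: 1+8=9; 2+5=7; 9+1=10. No digit repeats within any run.

Yes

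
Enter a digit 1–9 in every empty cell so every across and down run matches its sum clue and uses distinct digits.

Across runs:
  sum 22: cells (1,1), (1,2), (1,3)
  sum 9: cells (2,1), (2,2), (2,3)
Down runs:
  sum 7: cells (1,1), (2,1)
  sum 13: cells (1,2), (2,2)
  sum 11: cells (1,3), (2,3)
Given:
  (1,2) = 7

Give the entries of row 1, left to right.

6 7 9

Given what's placed, (1,1) must be 6 to fit the 22 across and 7 down.
(1,3) = 22 − 13 = 9 completes the 22 across.
(2,1) = 7 − 6 = 1 completes the 7 down.
(2,2) = 13 − 7 = 6 completes the 13 down.
(2,3) = 9 − 7 = 2 completes the 9 across.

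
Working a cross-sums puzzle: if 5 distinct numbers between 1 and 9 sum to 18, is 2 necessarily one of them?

Every partition of 18 into 5 distinct digits includes 2: {1,2,3,4,8}, {1,2,3,5,7}, {1,2,4,5,6}.

Yes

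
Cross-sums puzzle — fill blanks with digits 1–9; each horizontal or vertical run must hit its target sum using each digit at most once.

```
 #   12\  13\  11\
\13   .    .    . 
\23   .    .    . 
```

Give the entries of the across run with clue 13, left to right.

23 in 3 cells must be {6,8,9}.
Nothing is forced directly, so branch on R2C3, whose candidates are 6 or 8 or 9. If R2C3 = 6: that forces R1C3 = 5, R1C1 = 7, after which R1C2 would have to be in {1} for the 13 across but in {4,5,6,7,8,9} for the 13 down — contradiction. If R2C3 = 8: that forces R1C3 = 3, R2C1 = 9, R2C2 = 6, after which R1C1 would have to be in {1,2,4,6,8,9} for the 13 across but in {3} for the 12 down — contradiction. So R2C3 = 9.
R1C3 = 11 − 9 = 2 completes the 11 down.
Given what's placed, R2C1 must be 8 to fit the 23 across and 12 down.
R2C2 = 23 − 17 = 6 completes the 23 across.
R1C1 = 12 − 8 = 4 completes the 12 down.
R1C2 = 13 − 6 = 7 completes the 13 across.

4 7 2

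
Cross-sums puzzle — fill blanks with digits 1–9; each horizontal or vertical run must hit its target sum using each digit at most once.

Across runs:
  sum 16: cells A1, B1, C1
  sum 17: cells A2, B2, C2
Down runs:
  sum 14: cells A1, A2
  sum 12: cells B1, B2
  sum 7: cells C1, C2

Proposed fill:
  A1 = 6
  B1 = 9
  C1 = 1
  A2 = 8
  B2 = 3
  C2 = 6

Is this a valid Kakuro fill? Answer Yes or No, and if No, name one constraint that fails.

Across: 6+9+1=16; 8+3+6=17. Down: 6+8=14; 9+3=12; 1+6=7. No digit repeats within any run.

Yes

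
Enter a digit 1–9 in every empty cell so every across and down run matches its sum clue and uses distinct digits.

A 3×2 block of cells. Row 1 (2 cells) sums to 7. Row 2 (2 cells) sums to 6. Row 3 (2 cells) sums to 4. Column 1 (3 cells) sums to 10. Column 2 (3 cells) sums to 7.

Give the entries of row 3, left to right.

4 in 2 cells must be {1,3}; 7 in 3 cells must be {1,2,4}.
The 4 across and the 7 down share only 1, so (3,2) = 1.
(3,1) = 4 − 1 = 3 completes the 4 across.
Nothing is forced directly, so branch on (1,2), whose candidates are 2 or 4. If (1,2) = 4: then (1,1) would have to be in {3} for the 7 across but in {1,2,5,6} for the 10 down — contradiction. So (1,2) = 2.
(1,1) = 7 − 2 = 5 completes the 7 across.
(2,1) = 10 − 8 = 2 completes the 10 down.
(2,2) = 6 − 2 = 4 completes the 6 across.

3, 1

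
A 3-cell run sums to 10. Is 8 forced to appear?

No

Counterexample: {1,2,7} sums to 10 without using 8.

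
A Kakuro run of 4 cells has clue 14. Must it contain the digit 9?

No

Counterexample: {1,2,3,8} sums to 14 without using 9.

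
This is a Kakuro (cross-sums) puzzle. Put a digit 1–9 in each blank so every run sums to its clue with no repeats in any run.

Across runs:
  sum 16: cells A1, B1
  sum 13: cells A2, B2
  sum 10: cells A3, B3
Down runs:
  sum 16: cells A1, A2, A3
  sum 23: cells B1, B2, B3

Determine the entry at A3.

16 in 2 cells must be {7,9}; 23 in 3 cells must be {6,8,9}.
The 16 across and the 23 down share only 9, so B1 = 9.
A1 = 16 − 9 = 7 completes the 16 across.
Nothing is forced directly, so branch on B2, whose candidates are 6 or 8. If B2 = 6: then A2 would have to be in {7} for the 13 across but in {1,3,4,5,6,8} for the 16 down — contradiction. So B2 = 8.
A2 = 13 − 8 = 5 completes the 13 across.
A3 = 16 − 12 = 4 completes the 16 down.
B3 = 10 − 4 = 6 completes the 10 across.

4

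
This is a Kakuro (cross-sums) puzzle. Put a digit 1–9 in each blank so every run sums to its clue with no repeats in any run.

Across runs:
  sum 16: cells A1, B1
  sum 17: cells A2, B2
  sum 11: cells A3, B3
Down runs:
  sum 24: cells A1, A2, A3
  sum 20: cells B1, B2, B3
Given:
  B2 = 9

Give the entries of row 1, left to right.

9 7

16 in 2 cells must be {7,9}; 17 in 2 cells must be {8,9}; 24 in 3 cells must be {7,8,9}.
B1 = 7: the only remaining digit allowed by both the 16 across and the 20 down.
A2 = 17 − 9 = 8 completes the 17 across.
B3 = 20 − 16 = 4 completes the 20 down.
A1 = 16 − 7 = 9 completes the 16 across.
A3 = 11 − 4 = 7 completes the 11 across.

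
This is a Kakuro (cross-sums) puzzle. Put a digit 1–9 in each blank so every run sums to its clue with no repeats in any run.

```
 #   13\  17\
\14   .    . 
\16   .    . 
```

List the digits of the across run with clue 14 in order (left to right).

16 in 2 cells must be {7,9}; 17 in 2 cells must be {8,9}.
The 16 across and the 17 down share only 9, so R2C2 = 9.
R1C2 = 17 − 9 = 8 completes the 17 down.
R2C1 = 16 − 9 = 7 completes the 16 across.
R1C1 = 14 − 8 = 6 completes the 14 across.

6 8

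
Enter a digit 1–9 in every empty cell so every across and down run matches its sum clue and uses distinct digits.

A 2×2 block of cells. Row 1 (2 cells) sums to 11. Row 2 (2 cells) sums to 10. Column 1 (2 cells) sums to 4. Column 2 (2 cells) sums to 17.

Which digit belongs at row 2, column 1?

1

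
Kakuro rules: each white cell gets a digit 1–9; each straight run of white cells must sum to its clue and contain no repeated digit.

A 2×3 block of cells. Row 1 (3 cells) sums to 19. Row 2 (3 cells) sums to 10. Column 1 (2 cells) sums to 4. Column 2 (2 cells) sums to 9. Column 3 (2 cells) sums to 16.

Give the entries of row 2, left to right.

1, 2, 7

4 in 2 cells must be {1,3}; 16 in 2 cells must be {7,9}.
The 19 across and the 4 down share only 3, so (1,1) = 3.
Given what's placed, (1,2) must be 7 to fit the 19 across and 9 down.
(1,3) = 19 − 10 = 9 completes the 19 across.
(2,1) = 4 − 3 = 1 completes the 4 down.
(2,2) = 9 − 7 = 2 completes the 9 down.
(2,3) = 10 − 3 = 7 completes the 10 across.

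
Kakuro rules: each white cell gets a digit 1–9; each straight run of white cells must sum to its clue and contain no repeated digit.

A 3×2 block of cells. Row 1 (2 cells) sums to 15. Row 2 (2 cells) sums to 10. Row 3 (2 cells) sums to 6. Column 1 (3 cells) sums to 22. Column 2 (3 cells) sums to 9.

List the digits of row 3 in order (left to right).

5 1

The 15 across and the 9 down share only 6, so (1,2) = 6.
The 6 across and the 22 down share only 5, so (3,1) = 5.
(3,2) = 6 − 5 = 1 completes the 6 across.
(1,1) = 15 − 6 = 9 completes the 15 across.
(2,1) = 22 − 14 = 8 completes the 22 down.
(2,2) = 10 − 8 = 2 completes the 10 across.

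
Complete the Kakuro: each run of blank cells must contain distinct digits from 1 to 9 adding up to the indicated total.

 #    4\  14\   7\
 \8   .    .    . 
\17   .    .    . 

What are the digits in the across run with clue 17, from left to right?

4 in 2 cells must be {1,3}.
The 8 across and the 14 down share only 5, so R1C2 = 5.
R2C2 = 14 − 5 = 9 completes the 14 down.
Given what's placed, R1C1 must be 1 to fit the 8 across and 4 down.
R1C3 = 8 − 6 = 2 completes the 8 across.
R2C1 = 4 − 1 = 3 completes the 4 down.
R2C3 = 17 − 12 = 5 completes the 17 across.

3 9 5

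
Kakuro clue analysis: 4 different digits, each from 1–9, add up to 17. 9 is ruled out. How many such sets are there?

7

4 distinct digits from 1–9 sum between 10 and 30.
Dropping sets that contain 9.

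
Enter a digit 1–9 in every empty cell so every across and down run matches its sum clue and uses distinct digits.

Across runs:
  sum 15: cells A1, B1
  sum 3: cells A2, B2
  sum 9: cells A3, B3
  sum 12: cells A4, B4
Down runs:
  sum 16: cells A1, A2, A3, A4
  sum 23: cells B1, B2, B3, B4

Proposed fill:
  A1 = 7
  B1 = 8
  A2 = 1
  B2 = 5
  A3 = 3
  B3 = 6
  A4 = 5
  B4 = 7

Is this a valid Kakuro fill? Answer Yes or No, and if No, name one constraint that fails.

No — the across run A2–B2 sums to 6, not 3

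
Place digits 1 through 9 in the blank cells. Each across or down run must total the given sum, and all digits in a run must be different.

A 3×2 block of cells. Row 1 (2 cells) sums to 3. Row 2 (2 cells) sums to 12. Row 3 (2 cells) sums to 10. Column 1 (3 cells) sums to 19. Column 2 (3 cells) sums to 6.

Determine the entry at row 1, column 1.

2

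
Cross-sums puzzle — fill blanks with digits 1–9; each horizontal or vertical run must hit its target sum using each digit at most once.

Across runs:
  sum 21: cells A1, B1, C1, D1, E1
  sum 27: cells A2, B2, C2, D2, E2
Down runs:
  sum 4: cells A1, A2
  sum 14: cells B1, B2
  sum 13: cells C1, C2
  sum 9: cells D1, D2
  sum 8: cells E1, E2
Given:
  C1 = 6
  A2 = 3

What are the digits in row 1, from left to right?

4 in 2 cells must be {1,3}.
A1 = 4 − 3 = 1 completes the 4 down.
C2 = 13 − 6 = 7 completes the 13 down.
No cell is forced outright now. E2 can only be 2 or 5 or 6 (the digits allowed by both its 27 across and its 8 down). If E2 = 2: then E1 would have to be in {2,3,4,5,7,8,9} for the 21 across but in {6} for the 8 down — contradiction. If E2 = 5: that forces E1 = 3, B2 = 8, D2 = 4, after which B1 would have to be in {2,4,7,9} for the 21 across but in {6} for the 14 down — contradiction. So E2 = 6.
E1 = 8 − 6 = 2 completes the 8 down.
B2 = 9: the only remaining digit allowed by both the 27 across and the 14 down.
D2 = 27 − 25 = 2 completes the 27 across.
B1 = 14 − 9 = 5 completes the 14 down.
D1 = 21 − 14 = 7 completes the 21 across.

1 5 6 7 2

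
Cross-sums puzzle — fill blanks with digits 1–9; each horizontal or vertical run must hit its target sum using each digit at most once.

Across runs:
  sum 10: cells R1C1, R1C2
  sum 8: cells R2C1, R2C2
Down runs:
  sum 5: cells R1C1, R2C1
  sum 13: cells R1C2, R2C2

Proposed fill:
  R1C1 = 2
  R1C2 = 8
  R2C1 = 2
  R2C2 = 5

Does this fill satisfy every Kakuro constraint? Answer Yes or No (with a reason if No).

No — the down run R1C1–R2C1 sums to 4, not 5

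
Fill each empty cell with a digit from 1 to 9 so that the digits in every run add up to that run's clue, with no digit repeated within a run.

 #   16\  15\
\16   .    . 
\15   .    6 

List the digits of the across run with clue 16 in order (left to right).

16 in 2 cells must be {7,9}.
R1C2 = 15 − 6 = 9 completes the 15 down.
R2C1 = 15 − 6 = 9 completes the 15 across.
R1C1 = 16 − 9 = 7 completes the 16 across.

7 9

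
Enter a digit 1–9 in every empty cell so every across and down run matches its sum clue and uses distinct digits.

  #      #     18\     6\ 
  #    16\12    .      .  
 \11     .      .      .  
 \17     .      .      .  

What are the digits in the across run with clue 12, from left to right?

9, 3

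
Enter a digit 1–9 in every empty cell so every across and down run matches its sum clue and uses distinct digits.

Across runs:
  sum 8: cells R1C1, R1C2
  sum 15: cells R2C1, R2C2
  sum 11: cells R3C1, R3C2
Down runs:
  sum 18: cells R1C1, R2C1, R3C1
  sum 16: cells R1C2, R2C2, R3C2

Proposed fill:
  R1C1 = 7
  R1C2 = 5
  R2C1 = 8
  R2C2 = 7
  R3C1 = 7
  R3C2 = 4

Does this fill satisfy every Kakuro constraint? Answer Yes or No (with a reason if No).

No — the down run R1C1–R3C1 sums to 22, not 18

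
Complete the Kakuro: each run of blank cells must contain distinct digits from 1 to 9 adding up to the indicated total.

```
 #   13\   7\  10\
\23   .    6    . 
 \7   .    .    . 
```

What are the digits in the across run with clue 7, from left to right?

23 in 3 cells must be {6,8,9}; 7 in 3 cells must be {1,2,4}.
Only 4 fits R2C1 under both its across sum 7 and down sum 13.
R2C2 = 7 − 6 = 1 completes the 7 down.
R2C3 = 7 − 5 = 2 completes the 7 across.
R1C1 = 13 − 4 = 9 completes the 13 down.
R1C3 = 23 − 15 = 8 completes the 23 across.

4 1 2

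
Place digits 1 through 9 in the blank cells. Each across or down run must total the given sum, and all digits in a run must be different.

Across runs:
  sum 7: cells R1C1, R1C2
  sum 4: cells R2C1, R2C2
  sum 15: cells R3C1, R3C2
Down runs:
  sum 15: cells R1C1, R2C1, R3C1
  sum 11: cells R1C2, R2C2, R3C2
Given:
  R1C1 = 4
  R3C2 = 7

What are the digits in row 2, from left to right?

3 1

4 in 2 cells must be {1,3}.
R1C2 = 7 − 4 = 3 completes the 7 across.
Given what's placed, R2C1 must be 3 to fit the 4 across and 15 down.
R2C2 = 4 − 3 = 1 completes the 4 across.
R3C1 = 15 − 7 = 8 completes the 15 across.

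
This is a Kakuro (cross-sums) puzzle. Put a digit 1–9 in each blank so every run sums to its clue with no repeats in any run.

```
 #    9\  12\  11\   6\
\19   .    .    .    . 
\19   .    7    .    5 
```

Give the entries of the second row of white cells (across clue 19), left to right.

R1C2 = 12 − 7 = 5 completes the 12 down.
R1C4 = 6 − 5 = 1 completes the 6 down.
Nothing is forced directly, so branch on R2C3, whose candidates are 3 or 4 or 6. If R2C3 = 3: then R1C3 would have to be in {4,6,7,9} for the 19 across but in {8} for the 11 down — contradiction. If R2C3 = 6: then R1C3 would have to be in {4,6,7,9} for the 19 across but in {5} for the 11 down — contradiction. So R2C3 = 4.
R1C3 = 11 − 4 = 7 completes the 11 down.
R2C1 = 19 − 16 = 3 completes the 19 across.
R1C1 = 19 − 13 = 6 completes the 19 across.

3 7 4 5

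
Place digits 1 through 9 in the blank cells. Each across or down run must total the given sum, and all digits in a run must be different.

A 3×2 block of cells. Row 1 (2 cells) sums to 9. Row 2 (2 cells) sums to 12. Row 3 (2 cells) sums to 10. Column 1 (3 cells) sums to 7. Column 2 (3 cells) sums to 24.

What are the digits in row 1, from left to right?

2 7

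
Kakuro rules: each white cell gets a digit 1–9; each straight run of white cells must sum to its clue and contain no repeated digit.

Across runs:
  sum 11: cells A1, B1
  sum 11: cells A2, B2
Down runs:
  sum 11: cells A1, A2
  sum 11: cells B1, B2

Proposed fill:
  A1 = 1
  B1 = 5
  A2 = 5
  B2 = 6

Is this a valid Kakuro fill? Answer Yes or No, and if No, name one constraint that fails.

No — the down run A1–A2 sums to 6, not 11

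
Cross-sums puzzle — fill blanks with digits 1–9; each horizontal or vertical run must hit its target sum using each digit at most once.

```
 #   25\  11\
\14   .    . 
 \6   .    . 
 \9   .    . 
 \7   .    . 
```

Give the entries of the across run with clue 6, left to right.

11 in 4 cells must be {1,2,3,5}.
Only 5 fits R1C2 under both its across sum 14 and down sum 11.
R1C1 = 14 − 5 = 9 completes the 14 across.
Nothing is forced directly, so branch on R2C2, whose candidates are 1 or 2. If R2C2 = 2: that forces R2C1 = 4, R4C1 = 5, after which R4C2 would have to be in {2} for the 7 across but in {1,3} for the 11 down — contradiction. So R2C2 = 1.
R2C1 = 6 − 1 = 5 completes the 6 across.

5, 1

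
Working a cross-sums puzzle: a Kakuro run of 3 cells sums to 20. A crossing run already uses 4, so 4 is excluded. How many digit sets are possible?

3 distinct digits from 1–9 sum between 6 and 24.
Dropping sets that contain 4.
Enumerating: {3,8,9}, {5,6,9}, {5,7,8}.

3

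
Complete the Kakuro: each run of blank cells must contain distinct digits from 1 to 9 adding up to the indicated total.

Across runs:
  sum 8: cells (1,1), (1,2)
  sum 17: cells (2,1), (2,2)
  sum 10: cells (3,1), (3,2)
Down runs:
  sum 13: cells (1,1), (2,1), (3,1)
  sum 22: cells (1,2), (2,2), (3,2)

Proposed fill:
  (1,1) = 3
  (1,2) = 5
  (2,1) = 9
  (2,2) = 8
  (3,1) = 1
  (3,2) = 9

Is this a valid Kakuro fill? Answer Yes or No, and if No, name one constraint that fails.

Across: 3+5=8; 9+8=17; 1+9=10. Down: 3+9+1=13; 5+8+9=22. No digit repeats within any run.

Yes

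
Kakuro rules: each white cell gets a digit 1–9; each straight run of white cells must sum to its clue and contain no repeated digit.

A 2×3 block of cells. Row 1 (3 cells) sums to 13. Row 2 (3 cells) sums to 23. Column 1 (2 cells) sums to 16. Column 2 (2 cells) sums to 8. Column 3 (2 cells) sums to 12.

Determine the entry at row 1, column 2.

23 in 3 cells must be {6,8,9}; 16 in 2 cells must be {7,9}.
The 23 across and the 16 down share only 9, so (2,1) = 9.
Given what's placed, (2,2) must be 6 to fit the 23 across and 8 down.
(2,3) = 23 − 15 = 8 completes the 23 across.
(1,1) = 16 − 9 = 7 completes the 16 down.
(1,2) = 8 − 6 = 2 completes the 8 down.
(1,3) = 13 − 9 = 4 completes the 13 across.

2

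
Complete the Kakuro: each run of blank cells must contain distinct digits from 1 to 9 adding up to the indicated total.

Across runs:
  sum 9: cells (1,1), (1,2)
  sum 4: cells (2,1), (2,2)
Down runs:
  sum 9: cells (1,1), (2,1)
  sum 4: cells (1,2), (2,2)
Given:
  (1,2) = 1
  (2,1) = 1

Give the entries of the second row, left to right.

1 3

4 in 2 cells must be {1,3}.
(1,1) = 9 − 1 = 8 completes the 9 across.
(2,2) = 4 − 1 = 3 completes the 4 across.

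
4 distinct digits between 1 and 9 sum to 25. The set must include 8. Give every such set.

{1,7,8,9}; {2,6,8,9}; {3,5,8,9}; {4,6,7,8}

4 distinct digits from 1–9 sum between 10 and 30.
Keeping only sets containing 8.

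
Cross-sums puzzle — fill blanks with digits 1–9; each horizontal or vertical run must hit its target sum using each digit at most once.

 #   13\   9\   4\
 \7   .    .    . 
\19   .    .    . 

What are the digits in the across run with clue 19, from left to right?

9 7 3

7 in 3 cells must be {1,2,4}; 4 in 2 cells must be {1,3}.
The 7 across and the 13 down share only 4, so R1C1 = 4.
Given what's placed, R1C3 must be 1 to fit the 7 across and 4 down.
R2C1 = 13 − 4 = 9 completes the 13 down.
R2C3 = 4 − 1 = 3 completes the 4 down.
R1C2 = 7 − 5 = 2 completes the 7 across.
R2C2 = 19 − 12 = 7 completes the 19 across.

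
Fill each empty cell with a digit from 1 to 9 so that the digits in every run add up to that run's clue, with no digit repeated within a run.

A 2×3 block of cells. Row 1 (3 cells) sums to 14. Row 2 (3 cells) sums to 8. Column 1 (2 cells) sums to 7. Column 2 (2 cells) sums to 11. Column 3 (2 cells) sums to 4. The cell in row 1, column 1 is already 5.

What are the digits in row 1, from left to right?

4 in 2 cells must be {1,3}.
(2,1) = 7 − 5 = 2 completes the 7 down.
Given what's placed, (2,2) must be 5 to fit the 8 across and 11 down.
(2,3) = 8 − 7 = 1 completes the 8 across.
(1,2) = 11 − 5 = 6 completes the 11 down.
(1,3) = 14 − 11 = 3 completes the 14 across.

5 6 3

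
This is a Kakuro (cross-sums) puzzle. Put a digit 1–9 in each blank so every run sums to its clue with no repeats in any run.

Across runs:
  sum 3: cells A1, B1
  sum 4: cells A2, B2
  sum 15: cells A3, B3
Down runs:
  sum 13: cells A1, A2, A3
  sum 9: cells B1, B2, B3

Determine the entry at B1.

2

3 in 2 cells must be {1,2}; 4 in 2 cells must be {1,3}.
The 15 across and the 9 down share only 6, so B3 = 6.
Given what's placed, B2 must be 1 to fit the 4 across and 9 down.
A3 = 15 − 6 = 9 completes the 15 across.
A1 = 1: the only remaining digit allowed by both the 3 across and the 13 down.
B1 = 3 − 1 = 2 completes the 3 across.
A2 = 4 − 1 = 3 completes the 4 across.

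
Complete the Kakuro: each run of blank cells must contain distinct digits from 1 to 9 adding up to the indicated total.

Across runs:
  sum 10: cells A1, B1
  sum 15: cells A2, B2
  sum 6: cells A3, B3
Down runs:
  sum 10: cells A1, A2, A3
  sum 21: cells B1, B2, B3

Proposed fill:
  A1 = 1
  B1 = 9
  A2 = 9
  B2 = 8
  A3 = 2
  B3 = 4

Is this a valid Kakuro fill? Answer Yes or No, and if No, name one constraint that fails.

No — the across run A2–B2 sums to 17, not 15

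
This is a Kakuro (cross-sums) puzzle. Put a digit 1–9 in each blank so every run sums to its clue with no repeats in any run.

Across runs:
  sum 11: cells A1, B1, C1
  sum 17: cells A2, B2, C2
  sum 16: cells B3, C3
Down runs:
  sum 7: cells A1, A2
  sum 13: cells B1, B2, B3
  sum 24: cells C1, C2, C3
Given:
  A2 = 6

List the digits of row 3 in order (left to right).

7, 9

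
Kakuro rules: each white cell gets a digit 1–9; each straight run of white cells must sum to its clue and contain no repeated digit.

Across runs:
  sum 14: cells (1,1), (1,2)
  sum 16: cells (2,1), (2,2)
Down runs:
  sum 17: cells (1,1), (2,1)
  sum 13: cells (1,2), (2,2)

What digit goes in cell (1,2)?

6

16 in 2 cells must be {7,9}; 17 in 2 cells must be {8,9}.
The 16 across and the 17 down share only 9, so (2,1) = 9.
(2,2) = 16 − 9 = 7 completes the 16 across.
(1,1) = 17 − 9 = 8 completes the 17 down.
(1,2) = 14 − 8 = 6 completes the 14 across.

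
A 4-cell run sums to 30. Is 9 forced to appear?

The only way to make 30 from 4 distinct digits is {6,7,8,9}, which contains 9.

Yes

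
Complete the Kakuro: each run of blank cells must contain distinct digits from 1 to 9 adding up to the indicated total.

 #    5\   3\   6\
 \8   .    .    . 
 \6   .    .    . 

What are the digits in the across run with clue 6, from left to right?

3 2 1

6 in 3 cells must be {1,2,3}; 3 in 2 cells must be {1,2}.
Nothing is forced directly, so branch on R1C2, whose candidates are 1 or 2. If R1C2 = 2: that forces R1C1 = 1, R1C3 = 5, after which R2C1 would have to be in {1,2,3} for the 6 across but in {4} for the 5 down — contradiction. So R1C2 = 1.
R2C2 = 3 − 1 = 2 completes the 3 down.
Given what's placed, R2C3 must be 1 to fit the 6 across and 6 down.
R1C3 = 6 − 1 = 5 completes the 6 down.
R2C1 = 6 − 3 = 3 completes the 6 across.
R1C1 = 8 − 6 = 2 completes the 8 across.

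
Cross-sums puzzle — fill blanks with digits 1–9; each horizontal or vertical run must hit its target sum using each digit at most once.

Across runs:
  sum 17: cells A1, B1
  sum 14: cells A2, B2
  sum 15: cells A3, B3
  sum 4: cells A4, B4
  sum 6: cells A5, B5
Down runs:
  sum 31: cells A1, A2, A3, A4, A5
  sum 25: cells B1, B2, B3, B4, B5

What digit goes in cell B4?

1

17 in 2 cells must be {8,9}; 4 in 2 cells must be {1,3}.
Nothing is forced directly, so branch on A4, whose candidates are 1 or 3. If A4 = 1: that forces B4 = 3, after which A5 would have to be in {1,2,4,5} for the 6 across but in {6,7,8,9} for the 31 down — contradiction. So A4 = 3.
B4 = 4 − 3 = 1 completes the 4 across.
Nothing is forced directly, so branch on A5, whose candidates are 4 or 5. If A5 = 5: then B5 would have to be in {1} for the 6 across but in {2,3,4,5,6,7,8,9} for the 25 down — contradiction. So A5 = 4.
B5 = 6 − 4 = 2 completes the 6 across.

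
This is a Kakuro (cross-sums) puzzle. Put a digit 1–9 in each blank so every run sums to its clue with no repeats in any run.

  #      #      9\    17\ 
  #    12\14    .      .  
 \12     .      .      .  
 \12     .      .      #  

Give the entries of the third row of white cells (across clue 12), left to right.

9 3

17 in 2 cells must be {8,9}.
Nothing is forced directly, so branch on R2C3, whose candidates are 8 or 9. If R2C3 = 9: that forces R1C3 = 8, after which R2C1 would have to be in {1,2} for the 12 across but in {3,4,5,7,8,9} for the 12 down — contradiction. So R2C3 = 8.
R1C3 = 17 − 8 = 9 completes the 17 down.
R2C1 = 3: the only remaining digit allowed by both the 12 across and the 12 down.
R2C2 = 12 − 11 = 1 completes the 12 across.
R3C1 = 12 − 3 = 9 completes the 12 down.
R3C2 = 12 − 9 = 3 completes the 12 across.
R1C2 = 14 − 9 = 5 completes the 14 across.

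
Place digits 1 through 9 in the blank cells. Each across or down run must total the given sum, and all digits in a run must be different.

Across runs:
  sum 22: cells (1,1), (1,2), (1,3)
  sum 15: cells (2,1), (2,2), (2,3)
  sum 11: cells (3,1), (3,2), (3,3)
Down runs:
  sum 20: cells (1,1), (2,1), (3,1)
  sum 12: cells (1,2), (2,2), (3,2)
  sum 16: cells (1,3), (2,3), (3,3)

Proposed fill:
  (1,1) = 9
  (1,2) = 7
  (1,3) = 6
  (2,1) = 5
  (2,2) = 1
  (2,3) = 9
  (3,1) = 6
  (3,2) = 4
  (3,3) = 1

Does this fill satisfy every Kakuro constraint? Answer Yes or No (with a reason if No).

Across: 9+7+6=22; 5+1+9=15; 6+4+1=11. Down: 9+5+6=20; 7+1+4=12; 6+9+1=16. No digit repeats within any run.

Yes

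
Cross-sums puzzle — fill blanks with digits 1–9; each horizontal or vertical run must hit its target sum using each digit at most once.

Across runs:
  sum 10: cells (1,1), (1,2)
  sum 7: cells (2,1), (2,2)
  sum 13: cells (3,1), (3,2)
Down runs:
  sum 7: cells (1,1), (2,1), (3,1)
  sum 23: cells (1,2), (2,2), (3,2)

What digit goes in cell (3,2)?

9

7 in 3 cells must be {1,2,4}; 23 in 3 cells must be {6,8,9}.
The 7 across and the 23 down share only 6, so (2,2) = 6.
The 13 across and the 7 down share only 4, so (3,1) = 4.
(3,2) = 13 − 4 = 9 completes the 13 across.
(1,2) = 23 − 15 = 8 completes the 23 down.
(2,1) = 7 − 6 = 1 completes the 7 across.
(1,1) = 10 − 8 = 2 completes the 10 across.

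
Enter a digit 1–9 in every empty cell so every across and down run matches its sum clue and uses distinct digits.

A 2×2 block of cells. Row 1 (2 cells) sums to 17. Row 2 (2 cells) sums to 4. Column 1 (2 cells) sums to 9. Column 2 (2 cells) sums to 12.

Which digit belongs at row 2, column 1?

17 in 2 cells must be {8,9}; 4 in 2 cells must be {1,3}.
The 17 across and the 9 down share only 8, so (1,1) = 8.
(1,2) = 17 − 8 = 9 completes the 17 across.
(2,1) = 9 − 8 = 1 completes the 9 down.
(2,2) = 4 − 1 = 3 completes the 4 across.

1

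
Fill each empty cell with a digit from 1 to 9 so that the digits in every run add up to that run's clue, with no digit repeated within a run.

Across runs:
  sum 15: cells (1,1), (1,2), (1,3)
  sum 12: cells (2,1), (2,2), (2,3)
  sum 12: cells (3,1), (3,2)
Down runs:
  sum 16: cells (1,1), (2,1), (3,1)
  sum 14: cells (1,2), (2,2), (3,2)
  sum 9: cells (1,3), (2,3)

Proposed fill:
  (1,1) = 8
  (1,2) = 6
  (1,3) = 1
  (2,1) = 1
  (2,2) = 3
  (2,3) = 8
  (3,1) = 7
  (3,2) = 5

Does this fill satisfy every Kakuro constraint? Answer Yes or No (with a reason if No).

Across: 8+6+1=15; 1+3+8=12; 7+5=12. Down: 8+1+7=16; 6+3+5=14; 1+8=9. No digit repeats within any run.

Yes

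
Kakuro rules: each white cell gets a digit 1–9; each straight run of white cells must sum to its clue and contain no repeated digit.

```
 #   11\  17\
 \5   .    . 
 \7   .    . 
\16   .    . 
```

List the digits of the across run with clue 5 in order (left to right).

16 in 2 cells must be {7,9}.
The 16 across and the 11 down share only 7, so R3C1 = 7.
R3C2 = 16 − 7 = 9 completes the 16 across.
Nothing is forced directly, so branch on R1C1, whose candidates are 1 or 3. If R1C1 = 1: then R1C2 would have to be in {4} for the 5 across but in {1,2,3,5,6,7} for the 17 down — contradiction. So R1C1 = 3.
R1C2 = 5 − 3 = 2 completes the 5 across.
R2C1 = 11 − 10 = 1 completes the 11 down.
R2C2 = 7 − 1 = 6 completes the 7 across.

3 2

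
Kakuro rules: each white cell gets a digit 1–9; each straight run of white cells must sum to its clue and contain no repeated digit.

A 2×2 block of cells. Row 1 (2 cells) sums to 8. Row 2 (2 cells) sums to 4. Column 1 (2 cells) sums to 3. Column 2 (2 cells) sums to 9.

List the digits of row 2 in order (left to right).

4 in 2 cells must be {1,3}; 3 in 2 cells must be {1,2}.
The 4 across and the 3 down share only 1, so (2,1) = 1.
(2,2) = 4 − 1 = 3 completes the 4 across.
(1,1) = 3 − 1 = 2 completes the 3 down.
(1,2) = 8 − 2 = 6 completes the 8 across.

1 3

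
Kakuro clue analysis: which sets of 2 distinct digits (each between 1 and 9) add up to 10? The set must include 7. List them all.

{3,7}

2 distinct digits from 1–9 sum between 3 and 17.
Keeping only sets containing 7.
Only one set works: {3,7}.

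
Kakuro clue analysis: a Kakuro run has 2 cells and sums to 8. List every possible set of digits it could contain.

{1,7}; {2,6}; {3,5}

2 distinct digits from 1–9 sum between 3 and 17.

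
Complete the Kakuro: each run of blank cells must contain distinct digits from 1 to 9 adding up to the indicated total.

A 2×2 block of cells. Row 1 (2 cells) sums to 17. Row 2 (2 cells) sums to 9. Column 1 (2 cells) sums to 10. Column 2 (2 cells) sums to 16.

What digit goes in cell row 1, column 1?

17 in 2 cells must be {8,9}; 16 in 2 cells must be {7,9}.
The 17 across and the 16 down share only 9, so (1,2) = 9.
(2,2) = 16 − 9 = 7 completes the 16 down.
(1,1) = 17 − 9 = 8 completes the 17 across.
(2,1) = 9 − 7 = 2 completes the 9 across.

8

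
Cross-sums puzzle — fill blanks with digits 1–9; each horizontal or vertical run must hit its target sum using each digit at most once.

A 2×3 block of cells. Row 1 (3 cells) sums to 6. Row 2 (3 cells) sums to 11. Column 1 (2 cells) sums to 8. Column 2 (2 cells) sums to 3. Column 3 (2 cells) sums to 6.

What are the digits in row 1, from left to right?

3 1 2

6 in 3 cells must be {1,2,3}; 3 in 2 cells must be {1,2}.
Nothing is forced directly, so branch on (1,2), whose candidates are 1 or 2. If (1,2) = 2: that forces (1,3) = 1, (2,2) = 1, after which (2,3) would have to be in {2,3,4,6,7,8} for the 11 across but in {5} for the 6 down — contradiction. So (1,2) = 1.
Given what's placed, (1,3) must be 2 to fit the 6 across and 6 down.
(2,2) = 3 − 1 = 2 completes the 3 down.
(2,3) = 6 − 2 = 4 completes the 6 down.
(1,1) = 6 − 3 = 3 completes the 6 across.
(2,1) = 11 − 6 = 5 completes the 11 across.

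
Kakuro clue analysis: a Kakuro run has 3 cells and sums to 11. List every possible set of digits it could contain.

{1,2,8}; {1,3,7}; {1,4,6}; {2,3,6}; {2,4,5}

3 distinct digits from 1–9 sum between 6 and 24.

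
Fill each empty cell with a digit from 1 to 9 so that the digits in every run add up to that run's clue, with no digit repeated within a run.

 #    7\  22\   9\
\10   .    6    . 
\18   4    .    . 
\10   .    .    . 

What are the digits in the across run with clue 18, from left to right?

7 in 3 cells must be {1,2,4}.
R1C1 = 1: the only remaining digit allowed by both the 10 across and the 7 down.
R1C3 = 10 − 7 = 3 completes the 10 across.
Given what's placed, R2C2 must be 9 to fit the 18 across and 22 down.
R2C3 = 18 − 13 = 5 completes the 18 across.
R3C1 = 7 − 5 = 2 completes the 7 down.
R3C2 = 22 − 15 = 7 completes the 22 down.
R3C3 = 10 − 9 = 1 completes the 10 across.

4 9 5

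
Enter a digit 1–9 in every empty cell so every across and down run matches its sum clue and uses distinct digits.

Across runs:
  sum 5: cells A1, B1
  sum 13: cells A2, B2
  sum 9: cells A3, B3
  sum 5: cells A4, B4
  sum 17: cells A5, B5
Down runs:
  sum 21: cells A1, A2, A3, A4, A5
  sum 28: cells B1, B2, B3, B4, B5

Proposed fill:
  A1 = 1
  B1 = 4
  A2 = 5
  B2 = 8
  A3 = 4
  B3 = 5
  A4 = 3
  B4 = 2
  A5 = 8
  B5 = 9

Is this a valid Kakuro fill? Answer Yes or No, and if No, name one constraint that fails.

Yes

Across: 1+4=5; 5+8=13; 4+5=9; 3+2=5; 8+9=17. Down: 1+5+4+3+8=21; 4+8+5+2+9=28. No digit repeats within any run.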